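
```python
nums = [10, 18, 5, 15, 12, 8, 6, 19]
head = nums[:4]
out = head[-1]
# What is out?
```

nums has length 8. The slice nums[:4] selects indices [0, 1, 2, 3] (0->10, 1->18, 2->5, 3->15), giving [10, 18, 5, 15]. So head = [10, 18, 5, 15]. Then head[-1] = 15.

15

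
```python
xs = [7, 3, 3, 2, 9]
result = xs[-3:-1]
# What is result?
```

xs has length 5. The slice xs[-3:-1] selects indices [2, 3] (2->3, 3->2), giving [3, 2].

[3, 2]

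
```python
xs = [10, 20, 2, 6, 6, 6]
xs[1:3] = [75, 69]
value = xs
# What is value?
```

xs starts as [10, 20, 2, 6, 6, 6] (length 6). The slice xs[1:3] covers indices [1, 2] with values [20, 2]. Replacing that slice with [75, 69] (same length) produces [10, 75, 69, 6, 6, 6].

[10, 75, 69, 6, 6, 6]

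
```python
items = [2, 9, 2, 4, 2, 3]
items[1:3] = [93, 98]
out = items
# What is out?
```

items starts as [2, 9, 2, 4, 2, 3] (length 6). The slice items[1:3] covers indices [1, 2] with values [9, 2]. Replacing that slice with [93, 98] (same length) produces [2, 93, 98, 4, 2, 3].

[2, 93, 98, 4, 2, 3]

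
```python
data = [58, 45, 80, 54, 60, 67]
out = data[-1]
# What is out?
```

data has length 6. Negative index -1 maps to positive index 6 + (-1) = 5. data[5] = 67.

67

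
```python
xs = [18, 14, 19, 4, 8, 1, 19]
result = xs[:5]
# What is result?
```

xs has length 7. The slice xs[:5] selects indices [0, 1, 2, 3, 4] (0->18, 1->14, 2->19, 3->4, 4->8), giving [18, 14, 19, 4, 8].

[18, 14, 19, 4, 8]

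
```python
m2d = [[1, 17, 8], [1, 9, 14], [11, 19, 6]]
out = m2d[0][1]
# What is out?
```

m2d[0] = [1, 17, 8]. Taking column 1 of that row yields 17.

17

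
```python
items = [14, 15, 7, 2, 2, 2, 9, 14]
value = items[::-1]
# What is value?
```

items has length 8. The slice items[::-1] selects indices [7, 6, 5, 4, 3, 2, 1, 0] (7->14, 6->9, 5->2, 4->2, 3->2, 2->7, 1->15, 0->14), giving [14, 9, 2, 2, 2, 7, 15, 14].

[14, 9, 2, 2, 2, 7, 15, 14]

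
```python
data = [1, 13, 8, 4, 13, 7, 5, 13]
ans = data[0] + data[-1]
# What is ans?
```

data has length 8. data[0] = 1.
data has length 8. Negative index -1 maps to positive index 8 + (-1) = 7. data[7] = 13.
Sum: 1 + 13 = 14.

14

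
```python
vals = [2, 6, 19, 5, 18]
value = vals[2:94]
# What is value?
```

vals has length 5. The slice vals[2:94] selects indices [2, 3, 4] (2->19, 3->5, 4->18), giving [19, 5, 18].

[19, 5, 18]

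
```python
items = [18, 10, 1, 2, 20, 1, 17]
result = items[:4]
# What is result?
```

items has length 7. The slice items[:4] selects indices [0, 1, 2, 3] (0->18, 1->10, 2->1, 3->2), giving [18, 10, 1, 2].

[18, 10, 1, 2]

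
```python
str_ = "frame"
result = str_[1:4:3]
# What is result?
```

str_ has length 5. The slice str_[1:4:3] selects indices [1] (1->'r'), giving 'r'.

'r'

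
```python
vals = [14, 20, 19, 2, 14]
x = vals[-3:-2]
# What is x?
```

vals has length 5. The slice vals[-3:-2] selects indices [2] (2->19), giving [19].

[19]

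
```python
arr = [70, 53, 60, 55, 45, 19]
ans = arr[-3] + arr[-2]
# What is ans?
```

arr has length 6. Negative index -3 maps to positive index 6 + (-3) = 3. arr[3] = 55.
arr has length 6. Negative index -2 maps to positive index 6 + (-2) = 4. arr[4] = 45.
Sum: 55 + 45 = 100.

100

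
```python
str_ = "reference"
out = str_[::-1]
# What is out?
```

str_ has length 9. The slice str_[::-1] selects indices [8, 7, 6, 5, 4, 3, 2, 1, 0] (8->'e', 7->'c', 6->'n', 5->'e', 4->'r', 3->'e', 2->'f', 1->'e', 0->'r'), giving 'ecnerefer'.

'ecnerefer'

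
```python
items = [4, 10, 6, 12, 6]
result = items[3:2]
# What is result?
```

items has length 5. The slice items[3:2] resolves to an empty index range, so the result is [].

[]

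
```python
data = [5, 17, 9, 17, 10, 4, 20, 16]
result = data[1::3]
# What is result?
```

data has length 8. The slice data[1::3] selects indices [1, 4, 7] (1->17, 4->10, 7->16), giving [17, 10, 16].

[17, 10, 16]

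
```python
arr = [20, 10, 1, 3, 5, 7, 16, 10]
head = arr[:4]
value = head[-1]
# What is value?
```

arr has length 8. The slice arr[:4] selects indices [0, 1, 2, 3] (0->20, 1->10, 2->1, 3->3), giving [20, 10, 1, 3]. So head = [20, 10, 1, 3]. Then head[-1] = 3.

3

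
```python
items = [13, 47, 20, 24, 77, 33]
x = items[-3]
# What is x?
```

items has length 6. Negative index -3 maps to positive index 6 + (-3) = 3. items[3] = 24.

24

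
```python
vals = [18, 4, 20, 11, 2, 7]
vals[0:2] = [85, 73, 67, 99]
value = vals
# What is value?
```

vals starts as [18, 4, 20, 11, 2, 7] (length 6). The slice vals[0:2] covers indices [0, 1] with values [18, 4]. Replacing that slice with [85, 73, 67, 99] (different length) produces [85, 73, 67, 99, 20, 11, 2, 7].

[85, 73, 67, 99, 20, 11, 2, 7]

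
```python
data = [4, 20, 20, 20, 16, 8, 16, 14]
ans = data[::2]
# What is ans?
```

data has length 8. The slice data[::2] selects indices [0, 2, 4, 6] (0->4, 2->20, 4->16, 6->16), giving [4, 20, 16, 16].

[4, 20, 16, 16]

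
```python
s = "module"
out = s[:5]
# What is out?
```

s has length 6. The slice s[:5] selects indices [0, 1, 2, 3, 4] (0->'m', 1->'o', 2->'d', 3->'u', 4->'l'), giving 'modul'.

'modul'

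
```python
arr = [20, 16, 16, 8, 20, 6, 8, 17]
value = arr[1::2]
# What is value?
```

arr has length 8. The slice arr[1::2] selects indices [1, 3, 5, 7] (1->16, 3->8, 5->6, 7->17), giving [16, 8, 6, 17].

[16, 8, 6, 17]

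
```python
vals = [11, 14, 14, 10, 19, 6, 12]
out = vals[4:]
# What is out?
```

vals has length 7. The slice vals[4:] selects indices [4, 5, 6] (4->19, 5->6, 6->12), giving [19, 6, 12].

[19, 6, 12]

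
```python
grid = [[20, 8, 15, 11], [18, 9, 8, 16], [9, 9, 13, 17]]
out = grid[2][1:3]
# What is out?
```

grid[2] = [9, 9, 13, 17]. grid[2] has length 4. The slice grid[2][1:3] selects indices [1, 2] (1->9, 2->13), giving [9, 13].

[9, 13]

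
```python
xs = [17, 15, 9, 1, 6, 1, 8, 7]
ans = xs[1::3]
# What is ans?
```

xs has length 8. The slice xs[1::3] selects indices [1, 4, 7] (1->15, 4->6, 7->7), giving [15, 6, 7].

[15, 6, 7]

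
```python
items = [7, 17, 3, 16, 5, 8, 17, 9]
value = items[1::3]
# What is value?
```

items has length 8. The slice items[1::3] selects indices [1, 4, 7] (1->17, 4->5, 7->9), giving [17, 5, 9].

[17, 5, 9]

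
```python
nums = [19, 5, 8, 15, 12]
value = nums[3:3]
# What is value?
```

nums has length 5. The slice nums[3:3] resolves to an empty index range, so the result is [].

[]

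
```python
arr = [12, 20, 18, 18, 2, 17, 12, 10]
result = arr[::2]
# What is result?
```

arr has length 8. The slice arr[::2] selects indices [0, 2, 4, 6] (0->12, 2->18, 4->2, 6->12), giving [12, 18, 2, 12].

[12, 18, 2, 12]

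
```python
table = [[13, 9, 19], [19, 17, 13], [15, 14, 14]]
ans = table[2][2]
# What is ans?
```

table[2] = [15, 14, 14]. Taking column 2 of that row yields 14.

14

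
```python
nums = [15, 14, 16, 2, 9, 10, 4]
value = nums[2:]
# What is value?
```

nums has length 7. The slice nums[2:] selects indices [2, 3, 4, 5, 6] (2->16, 3->2, 4->9, 5->10, 6->4), giving [16, 2, 9, 10, 4].

[16, 2, 9, 10, 4]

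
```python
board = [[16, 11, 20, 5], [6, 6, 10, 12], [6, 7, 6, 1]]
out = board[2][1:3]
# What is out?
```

board[2] = [6, 7, 6, 1]. board[2] has length 4. The slice board[2][1:3] selects indices [1, 2] (1->7, 2->6), giving [7, 6].

[7, 6]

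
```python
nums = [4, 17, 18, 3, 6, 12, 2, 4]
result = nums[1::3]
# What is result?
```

nums has length 8. The slice nums[1::3] selects indices [1, 4, 7] (1->17, 4->6, 7->4), giving [17, 6, 4].

[17, 6, 4]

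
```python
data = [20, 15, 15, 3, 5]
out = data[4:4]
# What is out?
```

data has length 5. The slice data[4:4] resolves to an empty index range, so the result is [].

[]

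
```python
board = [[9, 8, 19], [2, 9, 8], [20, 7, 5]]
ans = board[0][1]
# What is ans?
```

board[0] = [9, 8, 19]. Taking column 1 of that row yields 8.

8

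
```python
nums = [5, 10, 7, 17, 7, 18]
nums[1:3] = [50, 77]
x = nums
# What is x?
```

nums starts as [5, 10, 7, 17, 7, 18] (length 6). The slice nums[1:3] covers indices [1, 2] with values [10, 7]. Replacing that slice with [50, 77] (same length) produces [5, 50, 77, 17, 7, 18].

[5, 50, 77, 17, 7, 18]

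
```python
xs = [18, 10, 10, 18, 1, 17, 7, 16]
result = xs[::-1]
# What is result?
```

xs has length 8. The slice xs[::-1] selects indices [7, 6, 5, 4, 3, 2, 1, 0] (7->16, 6->7, 5->17, 4->1, 3->18, 2->10, 1->10, 0->18), giving [16, 7, 17, 1, 18, 10, 10, 18].

[16, 7, 17, 1, 18, 10, 10, 18]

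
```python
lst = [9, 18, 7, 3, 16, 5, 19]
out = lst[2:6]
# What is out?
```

lst has length 7. The slice lst[2:6] selects indices [2, 3, 4, 5] (2->7, 3->3, 4->16, 5->5), giving [7, 3, 16, 5].

[7, 3, 16, 5]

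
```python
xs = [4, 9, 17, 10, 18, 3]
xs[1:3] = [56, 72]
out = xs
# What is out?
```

xs starts as [4, 9, 17, 10, 18, 3] (length 6). The slice xs[1:3] covers indices [1, 2] with values [9, 17]. Replacing that slice with [56, 72] (same length) produces [4, 56, 72, 10, 18, 3].

[4, 56, 72, 10, 18, 3]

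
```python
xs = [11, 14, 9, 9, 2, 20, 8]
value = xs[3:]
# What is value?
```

xs has length 7. The slice xs[3:] selects indices [3, 4, 5, 6] (3->9, 4->2, 5->20, 6->8), giving [9, 2, 20, 8].

[9, 2, 20, 8]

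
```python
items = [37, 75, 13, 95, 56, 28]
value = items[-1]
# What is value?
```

items has length 6. Negative index -1 maps to positive index 6 + (-1) = 5. items[5] = 28.

28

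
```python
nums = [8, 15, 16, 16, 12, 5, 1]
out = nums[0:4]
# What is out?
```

nums has length 7. The slice nums[0:4] selects indices [0, 1, 2, 3] (0->8, 1->15, 2->16, 3->16), giving [8, 15, 16, 16].

[8, 15, 16, 16]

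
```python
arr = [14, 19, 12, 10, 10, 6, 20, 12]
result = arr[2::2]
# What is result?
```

arr has length 8. The slice arr[2::2] selects indices [2, 4, 6] (2->12, 4->10, 6->20), giving [12, 10, 20].

[12, 10, 20]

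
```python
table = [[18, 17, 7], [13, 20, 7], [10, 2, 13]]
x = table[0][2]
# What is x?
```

table[0] = [18, 17, 7]. Taking column 2 of that row yields 7.

7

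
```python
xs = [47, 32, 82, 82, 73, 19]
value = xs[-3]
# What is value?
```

xs has length 6. Negative index -3 maps to positive index 6 + (-3) = 3. xs[3] = 82.

82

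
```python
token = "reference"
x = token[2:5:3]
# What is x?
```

token has length 9. The slice token[2:5:3] selects indices [2] (2->'f'), giving 'f'.

'f'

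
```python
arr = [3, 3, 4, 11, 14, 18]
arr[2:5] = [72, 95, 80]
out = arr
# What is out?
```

arr starts as [3, 3, 4, 11, 14, 18] (length 6). The slice arr[2:5] covers indices [2, 3, 4] with values [4, 11, 14]. Replacing that slice with [72, 95, 80] (same length) produces [3, 3, 72, 95, 80, 18].

[3, 3, 72, 95, 80, 18]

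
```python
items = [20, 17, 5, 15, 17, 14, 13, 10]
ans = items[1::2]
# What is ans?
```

items has length 8. The slice items[1::2] selects indices [1, 3, 5, 7] (1->17, 3->15, 5->14, 7->10), giving [17, 15, 14, 10].

[17, 15, 14, 10]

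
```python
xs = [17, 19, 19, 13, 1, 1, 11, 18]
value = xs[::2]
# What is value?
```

xs has length 8. The slice xs[::2] selects indices [0, 2, 4, 6] (0->17, 2->19, 4->1, 6->11), giving [17, 19, 1, 11].

[17, 19, 1, 11]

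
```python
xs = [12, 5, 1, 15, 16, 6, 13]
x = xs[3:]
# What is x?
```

xs has length 7. The slice xs[3:] selects indices [3, 4, 5, 6] (3->15, 4->16, 5->6, 6->13), giving [15, 16, 6, 13].

[15, 16, 6, 13]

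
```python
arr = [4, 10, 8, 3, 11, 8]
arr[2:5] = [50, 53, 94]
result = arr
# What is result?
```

arr starts as [4, 10, 8, 3, 11, 8] (length 6). The slice arr[2:5] covers indices [2, 3, 4] with values [8, 3, 11]. Replacing that slice with [50, 53, 94] (same length) produces [4, 10, 50, 53, 94, 8].

[4, 10, 50, 53, 94, 8]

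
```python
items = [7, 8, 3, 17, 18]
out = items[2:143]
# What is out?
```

items has length 5. The slice items[2:143] selects indices [2, 3, 4] (2->3, 3->17, 4->18), giving [3, 17, 18].

[3, 17, 18]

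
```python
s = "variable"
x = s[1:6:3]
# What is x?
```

s has length 8. The slice s[1:6:3] selects indices [1, 4] (1->'a', 4->'a'), giving 'aa'.

'aa'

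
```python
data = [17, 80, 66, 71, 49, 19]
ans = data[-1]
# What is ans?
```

data has length 6. Negative index -1 maps to positive index 6 + (-1) = 5. data[5] = 19.

19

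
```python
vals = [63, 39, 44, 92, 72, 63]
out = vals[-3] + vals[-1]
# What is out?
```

vals has length 6. Negative index -3 maps to positive index 6 + (-3) = 3. vals[3] = 92.
vals has length 6. Negative index -1 maps to positive index 6 + (-1) = 5. vals[5] = 63.
Sum: 92 + 63 = 155.

155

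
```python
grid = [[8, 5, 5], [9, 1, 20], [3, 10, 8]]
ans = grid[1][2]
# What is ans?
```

grid[1] = [9, 1, 20]. Taking column 2 of that row yields 20.

20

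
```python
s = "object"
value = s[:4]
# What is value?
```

s has length 6. The slice s[:4] selects indices [0, 1, 2, 3] (0->'o', 1->'b', 2->'j', 3->'e'), giving 'obje'.

'obje'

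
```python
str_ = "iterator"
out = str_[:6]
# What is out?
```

str_ has length 8. The slice str_[:6] selects indices [0, 1, 2, 3, 4, 5] (0->'i', 1->'t', 2->'e', 3->'r', 4->'a', 5->'t'), giving 'iterat'.

'iterat'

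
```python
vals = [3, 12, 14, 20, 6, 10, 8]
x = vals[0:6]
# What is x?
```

vals has length 7. The slice vals[0:6] selects indices [0, 1, 2, 3, 4, 5] (0->3, 1->12, 2->14, 3->20, 4->6, 5->10), giving [3, 12, 14, 20, 6, 10].

[3, 12, 14, 20, 6, 10]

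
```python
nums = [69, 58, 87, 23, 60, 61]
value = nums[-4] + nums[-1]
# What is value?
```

nums has length 6. Negative index -4 maps to positive index 6 + (-4) = 2. nums[2] = 87.
nums has length 6. Negative index -1 maps to positive index 6 + (-1) = 5. nums[5] = 61.
Sum: 87 + 61 = 148.

148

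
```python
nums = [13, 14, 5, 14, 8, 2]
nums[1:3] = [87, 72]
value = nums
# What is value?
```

nums starts as [13, 14, 5, 14, 8, 2] (length 6). The slice nums[1:3] covers indices [1, 2] with values [14, 5]. Replacing that slice with [87, 72] (same length) produces [13, 87, 72, 14, 8, 2].

[13, 87, 72, 14, 8, 2]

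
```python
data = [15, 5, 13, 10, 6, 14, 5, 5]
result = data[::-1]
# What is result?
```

data has length 8. The slice data[::-1] selects indices [7, 6, 5, 4, 3, 2, 1, 0] (7->5, 6->5, 5->14, 4->6, 3->10, 2->13, 1->5, 0->15), giving [5, 5, 14, 6, 10, 13, 5, 15].

[5, 5, 14, 6, 10, 13, 5, 15]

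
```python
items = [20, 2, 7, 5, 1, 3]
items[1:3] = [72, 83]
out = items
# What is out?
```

items starts as [20, 2, 7, 5, 1, 3] (length 6). The slice items[1:3] covers indices [1, 2] with values [2, 7]. Replacing that slice with [72, 83] (same length) produces [20, 72, 83, 5, 1, 3].

[20, 72, 83, 5, 1, 3]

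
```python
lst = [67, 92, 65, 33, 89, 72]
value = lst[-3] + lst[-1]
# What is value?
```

lst has length 6. Negative index -3 maps to positive index 6 + (-3) = 3. lst[3] = 33.
lst has length 6. Negative index -1 maps to positive index 6 + (-1) = 5. lst[5] = 72.
Sum: 33 + 72 = 105.

105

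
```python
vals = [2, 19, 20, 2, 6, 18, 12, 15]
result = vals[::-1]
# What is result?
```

vals has length 8. The slice vals[::-1] selects indices [7, 6, 5, 4, 3, 2, 1, 0] (7->15, 6->12, 5->18, 4->6, 3->2, 2->20, 1->19, 0->2), giving [15, 12, 18, 6, 2, 20, 19, 2].

[15, 12, 18, 6, 2, 20, 19, 2]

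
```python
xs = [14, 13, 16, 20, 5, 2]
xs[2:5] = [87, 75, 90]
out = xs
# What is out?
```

xs starts as [14, 13, 16, 20, 5, 2] (length 6). The slice xs[2:5] covers indices [2, 3, 4] with values [16, 20, 5]. Replacing that slice with [87, 75, 90] (same length) produces [14, 13, 87, 75, 90, 2].

[14, 13, 87, 75, 90, 2]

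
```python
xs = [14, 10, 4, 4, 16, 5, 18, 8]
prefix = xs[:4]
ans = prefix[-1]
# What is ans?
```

xs has length 8. The slice xs[:4] selects indices [0, 1, 2, 3] (0->14, 1->10, 2->4, 3->4), giving [14, 10, 4, 4]. So prefix = [14, 10, 4, 4]. Then prefix[-1] = 4.

4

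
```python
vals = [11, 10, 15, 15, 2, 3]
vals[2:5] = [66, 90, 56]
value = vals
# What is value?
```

vals starts as [11, 10, 15, 15, 2, 3] (length 6). The slice vals[2:5] covers indices [2, 3, 4] with values [15, 15, 2]. Replacing that slice with [66, 90, 56] (same length) produces [11, 10, 66, 90, 56, 3].

[11, 10, 66, 90, 56, 3]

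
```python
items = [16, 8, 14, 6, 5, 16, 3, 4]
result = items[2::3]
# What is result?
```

items has length 8. The slice items[2::3] selects indices [2, 5] (2->14, 5->16), giving [14, 16].

[14, 16]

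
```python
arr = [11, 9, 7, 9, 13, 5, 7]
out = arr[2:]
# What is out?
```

arr has length 7. The slice arr[2:] selects indices [2, 3, 4, 5, 6] (2->7, 3->9, 4->13, 5->5, 6->7), giving [7, 9, 13, 5, 7].

[7, 9, 13, 5, 7]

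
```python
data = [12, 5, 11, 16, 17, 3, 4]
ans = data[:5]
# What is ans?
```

data has length 7. The slice data[:5] selects indices [0, 1, 2, 3, 4] (0->12, 1->5, 2->11, 3->16, 4->17), giving [12, 5, 11, 16, 17].

[12, 5, 11, 16, 17]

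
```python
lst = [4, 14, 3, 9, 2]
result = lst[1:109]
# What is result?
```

lst has length 5. The slice lst[1:109] selects indices [1, 2, 3, 4] (1->14, 2->3, 3->9, 4->2), giving [14, 3, 9, 2].

[14, 3, 9, 2]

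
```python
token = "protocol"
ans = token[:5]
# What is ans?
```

token has length 8. The slice token[:5] selects indices [0, 1, 2, 3, 4] (0->'p', 1->'r', 2->'o', 3->'t', 4->'o'), giving 'proto'.

'proto'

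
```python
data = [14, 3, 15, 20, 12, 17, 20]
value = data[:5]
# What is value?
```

data has length 7. The slice data[:5] selects indices [0, 1, 2, 3, 4] (0->14, 1->3, 2->15, 3->20, 4->12), giving [14, 3, 15, 20, 12].

[14, 3, 15, 20, 12]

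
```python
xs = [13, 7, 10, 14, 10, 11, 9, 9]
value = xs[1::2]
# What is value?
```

xs has length 8. The slice xs[1::2] selects indices [1, 3, 5, 7] (1->7, 3->14, 5->11, 7->9), giving [7, 14, 11, 9].

[7, 14, 11, 9]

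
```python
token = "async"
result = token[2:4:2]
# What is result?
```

token has length 5. The slice token[2:4:2] selects indices [2] (2->'y'), giving 'y'.

'y'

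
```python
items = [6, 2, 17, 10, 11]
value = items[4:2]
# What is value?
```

items has length 5. The slice items[4:2] resolves to an empty index range, so the result is [].

[]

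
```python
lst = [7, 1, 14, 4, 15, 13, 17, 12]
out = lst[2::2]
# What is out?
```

lst has length 8. The slice lst[2::2] selects indices [2, 4, 6] (2->14, 4->15, 6->17), giving [14, 15, 17].

[14, 15, 17]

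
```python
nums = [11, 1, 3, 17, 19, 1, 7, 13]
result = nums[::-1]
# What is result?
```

nums has length 8. The slice nums[::-1] selects indices [7, 6, 5, 4, 3, 2, 1, 0] (7->13, 6->7, 5->1, 4->19, 3->17, 2->3, 1->1, 0->11), giving [13, 7, 1, 19, 17, 3, 1, 11].

[13, 7, 1, 19, 17, 3, 1, 11]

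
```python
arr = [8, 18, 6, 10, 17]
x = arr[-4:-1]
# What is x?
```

arr has length 5. The slice arr[-4:-1] selects indices [1, 2, 3] (1->18, 2->6, 3->10), giving [18, 6, 10].

[18, 6, 10]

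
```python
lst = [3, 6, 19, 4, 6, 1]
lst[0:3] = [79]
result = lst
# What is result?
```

lst starts as [3, 6, 19, 4, 6, 1] (length 6). The slice lst[0:3] covers indices [0, 1, 2] with values [3, 6, 19]. Replacing that slice with [79] (different length) produces [79, 4, 6, 1].

[79, 4, 6, 1]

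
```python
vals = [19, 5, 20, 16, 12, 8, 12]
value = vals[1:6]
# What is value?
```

vals has length 7. The slice vals[1:6] selects indices [1, 2, 3, 4, 5] (1->5, 2->20, 3->16, 4->12, 5->8), giving [5, 20, 16, 12, 8].

[5, 20, 16, 12, 8]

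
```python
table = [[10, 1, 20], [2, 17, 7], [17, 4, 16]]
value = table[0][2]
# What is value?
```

table[0] = [10, 1, 20]. Taking column 2 of that row yields 20.

20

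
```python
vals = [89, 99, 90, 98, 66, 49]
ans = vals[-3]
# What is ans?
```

vals has length 6. Negative index -3 maps to positive index 6 + (-3) = 3. vals[3] = 98.

98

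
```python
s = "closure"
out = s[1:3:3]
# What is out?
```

s has length 7. The slice s[1:3:3] selects indices [1] (1->'l'), giving 'l'.

'l'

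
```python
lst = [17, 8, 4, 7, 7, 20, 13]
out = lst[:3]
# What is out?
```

lst has length 7. The slice lst[:3] selects indices [0, 1, 2] (0->17, 1->8, 2->4), giving [17, 8, 4].

[17, 8, 4]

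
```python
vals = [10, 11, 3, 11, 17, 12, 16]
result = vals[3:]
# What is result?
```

vals has length 7. The slice vals[3:] selects indices [3, 4, 5, 6] (3->11, 4->17, 5->12, 6->16), giving [11, 17, 12, 16].

[11, 17, 12, 16]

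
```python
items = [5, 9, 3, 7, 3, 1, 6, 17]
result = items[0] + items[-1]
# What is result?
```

items has length 8. items[0] = 5.
items has length 8. Negative index -1 maps to positive index 8 + (-1) = 7. items[7] = 17.
Sum: 5 + 17 = 22.

22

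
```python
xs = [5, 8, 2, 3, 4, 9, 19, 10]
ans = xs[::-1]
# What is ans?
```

xs has length 8. The slice xs[::-1] selects indices [7, 6, 5, 4, 3, 2, 1, 0] (7->10, 6->19, 5->9, 4->4, 3->3, 2->2, 1->8, 0->5), giving [10, 19, 9, 4, 3, 2, 8, 5].

[10, 19, 9, 4, 3, 2, 8, 5]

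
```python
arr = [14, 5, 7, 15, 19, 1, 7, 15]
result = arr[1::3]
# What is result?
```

arr has length 8. The slice arr[1::3] selects indices [1, 4, 7] (1->5, 4->19, 7->15), giving [5, 19, 15].

[5, 19, 15]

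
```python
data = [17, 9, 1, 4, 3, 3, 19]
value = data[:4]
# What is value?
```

data has length 7. The slice data[:4] selects indices [0, 1, 2, 3] (0->17, 1->9, 2->1, 3->4), giving [17, 9, 1, 4].

[17, 9, 1, 4]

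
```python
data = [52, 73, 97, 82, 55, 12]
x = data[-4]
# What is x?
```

data has length 6. Negative index -4 maps to positive index 6 + (-4) = 2. data[2] = 97.

97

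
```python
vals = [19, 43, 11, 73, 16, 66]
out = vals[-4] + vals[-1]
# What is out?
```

vals has length 6. Negative index -4 maps to positive index 6 + (-4) = 2. vals[2] = 11.
vals has length 6. Negative index -1 maps to positive index 6 + (-1) = 5. vals[5] = 66.
Sum: 11 + 66 = 77.

77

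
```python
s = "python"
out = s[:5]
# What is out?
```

s has length 6. The slice s[:5] selects indices [0, 1, 2, 3, 4] (0->'p', 1->'y', 2->'t', 3->'h', 4->'o'), giving 'pytho'.

'pytho'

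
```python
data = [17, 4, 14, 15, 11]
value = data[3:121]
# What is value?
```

data has length 5. The slice data[3:121] selects indices [3, 4] (3->15, 4->11), giving [15, 11].

[15, 11]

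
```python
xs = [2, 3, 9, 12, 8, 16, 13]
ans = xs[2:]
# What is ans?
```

xs has length 7. The slice xs[2:] selects indices [2, 3, 4, 5, 6] (2->9, 3->12, 4->8, 5->16, 6->13), giving [9, 12, 8, 16, 13].

[9, 12, 8, 16, 13]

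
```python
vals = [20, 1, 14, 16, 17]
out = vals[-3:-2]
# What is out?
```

vals has length 5. The slice vals[-3:-2] selects indices [2] (2->14), giving [14].

[14]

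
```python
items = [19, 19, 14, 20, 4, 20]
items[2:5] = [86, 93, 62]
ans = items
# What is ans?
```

items starts as [19, 19, 14, 20, 4, 20] (length 6). The slice items[2:5] covers indices [2, 3, 4] with values [14, 20, 4]. Replacing that slice with [86, 93, 62] (same length) produces [19, 19, 86, 93, 62, 20].

[19, 19, 86, 93, 62, 20]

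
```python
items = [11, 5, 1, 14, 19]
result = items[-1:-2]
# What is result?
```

items has length 5. The slice items[-1:-2] resolves to an empty index range, so the result is [].

[]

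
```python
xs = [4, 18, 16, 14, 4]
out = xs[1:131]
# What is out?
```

xs has length 5. The slice xs[1:131] selects indices [1, 2, 3, 4] (1->18, 2->16, 3->14, 4->4), giving [18, 16, 14, 4].

[18, 16, 14, 4]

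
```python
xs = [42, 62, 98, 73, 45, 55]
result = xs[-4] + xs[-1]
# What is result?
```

xs has length 6. Negative index -4 maps to positive index 6 + (-4) = 2. xs[2] = 98.
xs has length 6. Negative index -1 maps to positive index 6 + (-1) = 5. xs[5] = 55.
Sum: 98 + 55 = 153.

153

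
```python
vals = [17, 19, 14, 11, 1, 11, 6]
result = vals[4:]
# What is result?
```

vals has length 7. The slice vals[4:] selects indices [4, 5, 6] (4->1, 5->11, 6->6), giving [1, 11, 6].

[1, 11, 6]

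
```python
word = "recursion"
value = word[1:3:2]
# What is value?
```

word has length 9. The slice word[1:3:2] selects indices [1] (1->'e'), giving 'e'.

'e'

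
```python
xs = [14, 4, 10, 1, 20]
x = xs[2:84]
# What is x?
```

xs has length 5. The slice xs[2:84] selects indices [2, 3, 4] (2->10, 3->1, 4->20), giving [10, 1, 20].

[10, 1, 20]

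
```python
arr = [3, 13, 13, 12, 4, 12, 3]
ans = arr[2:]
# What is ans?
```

arr has length 7. The slice arr[2:] selects indices [2, 3, 4, 5, 6] (2->13, 3->12, 4->4, 5->12, 6->3), giving [13, 12, 4, 12, 3].

[13, 12, 4, 12, 3]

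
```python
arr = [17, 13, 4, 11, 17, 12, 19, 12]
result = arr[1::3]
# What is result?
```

arr has length 8. The slice arr[1::3] selects indices [1, 4, 7] (1->13, 4->17, 7->12), giving [13, 17, 12].

[13, 17, 12]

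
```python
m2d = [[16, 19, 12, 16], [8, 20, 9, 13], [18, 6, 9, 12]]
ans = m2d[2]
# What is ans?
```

m2d has 3 rows. Row 2 is [18, 6, 9, 12].

[18, 6, 9, 12]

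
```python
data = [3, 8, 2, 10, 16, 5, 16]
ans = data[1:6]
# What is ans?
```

data has length 7. The slice data[1:6] selects indices [1, 2, 3, 4, 5] (1->8, 2->2, 3->10, 4->16, 5->5), giving [8, 2, 10, 16, 5].

[8, 2, 10, 16, 5]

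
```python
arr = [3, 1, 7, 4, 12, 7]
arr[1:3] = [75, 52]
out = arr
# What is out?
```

arr starts as [3, 1, 7, 4, 12, 7] (length 6). The slice arr[1:3] covers indices [1, 2] with values [1, 7]. Replacing that slice with [75, 52] (same length) produces [3, 75, 52, 4, 12, 7].

[3, 75, 52, 4, 12, 7]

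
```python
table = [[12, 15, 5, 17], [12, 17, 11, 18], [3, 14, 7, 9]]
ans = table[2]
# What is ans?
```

table has 3 rows. Row 2 is [3, 14, 7, 9].

[3, 14, 7, 9]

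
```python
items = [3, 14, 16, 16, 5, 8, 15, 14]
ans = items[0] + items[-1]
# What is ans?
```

items has length 8. items[0] = 3.
items has length 8. Negative index -1 maps to positive index 8 + (-1) = 7. items[7] = 14.
Sum: 3 + 14 = 17.

17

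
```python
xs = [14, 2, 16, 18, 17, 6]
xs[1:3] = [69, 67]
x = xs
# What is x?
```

xs starts as [14, 2, 16, 18, 17, 6] (length 6). The slice xs[1:3] covers indices [1, 2] with values [2, 16]. Replacing that slice with [69, 67] (same length) produces [14, 69, 67, 18, 17, 6].

[14, 69, 67, 18, 17, 6]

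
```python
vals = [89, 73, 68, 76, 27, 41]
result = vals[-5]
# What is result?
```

vals has length 6. Negative index -5 maps to positive index 6 + (-5) = 1. vals[1] = 73.

73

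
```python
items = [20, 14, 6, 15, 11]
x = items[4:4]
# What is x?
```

items has length 5. The slice items[4:4] resolves to an empty index range, so the result is [].

[]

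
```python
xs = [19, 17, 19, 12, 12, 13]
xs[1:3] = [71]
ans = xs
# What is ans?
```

xs starts as [19, 17, 19, 12, 12, 13] (length 6). The slice xs[1:3] covers indices [1, 2] with values [17, 19]. Replacing that slice with [71] (different length) produces [19, 71, 12, 12, 13].

[19, 71, 12, 12, 13]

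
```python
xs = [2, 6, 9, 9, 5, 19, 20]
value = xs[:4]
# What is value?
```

xs has length 7. The slice xs[:4] selects indices [0, 1, 2, 3] (0->2, 1->6, 2->9, 3->9), giving [2, 6, 9, 9].

[2, 6, 9, 9]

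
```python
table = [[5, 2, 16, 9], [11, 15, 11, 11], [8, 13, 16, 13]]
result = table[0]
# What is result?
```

table has 3 rows. Row 0 is [5, 2, 16, 9].

[5, 2, 16, 9]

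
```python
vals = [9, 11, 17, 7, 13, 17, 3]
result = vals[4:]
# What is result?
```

vals has length 7. The slice vals[4:] selects indices [4, 5, 6] (4->13, 5->17, 6->3), giving [13, 17, 3].

[13, 17, 3]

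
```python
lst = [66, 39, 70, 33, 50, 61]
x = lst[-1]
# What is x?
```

lst has length 6. Negative index -1 maps to positive index 6 + (-1) = 5. lst[5] = 61.

61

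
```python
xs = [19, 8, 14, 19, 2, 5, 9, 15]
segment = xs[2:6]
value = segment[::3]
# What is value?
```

xs has length 8. The slice xs[2:6] selects indices [2, 3, 4, 5] (2->14, 3->19, 4->2, 5->5), giving [14, 19, 2, 5]. So segment = [14, 19, 2, 5]. segment has length 4. The slice segment[::3] selects indices [0, 3] (0->14, 3->5), giving [14, 5].

[14, 5]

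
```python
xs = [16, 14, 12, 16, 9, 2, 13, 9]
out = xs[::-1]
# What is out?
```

xs has length 8. The slice xs[::-1] selects indices [7, 6, 5, 4, 3, 2, 1, 0] (7->9, 6->13, 5->2, 4->9, 3->16, 2->12, 1->14, 0->16), giving [9, 13, 2, 9, 16, 12, 14, 16].

[9, 13, 2, 9, 16, 12, 14, 16]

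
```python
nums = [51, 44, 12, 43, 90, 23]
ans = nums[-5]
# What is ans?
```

nums has length 6. Negative index -5 maps to positive index 6 + (-5) = 1. nums[1] = 44.

44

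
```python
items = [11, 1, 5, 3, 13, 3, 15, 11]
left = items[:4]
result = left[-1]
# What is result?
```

items has length 8. The slice items[:4] selects indices [0, 1, 2, 3] (0->11, 1->1, 2->5, 3->3), giving [11, 1, 5, 3]. So left = [11, 1, 5, 3]. Then left[-1] = 3.

3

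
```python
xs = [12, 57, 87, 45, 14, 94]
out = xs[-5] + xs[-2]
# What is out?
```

xs has length 6. Negative index -5 maps to positive index 6 + (-5) = 1. xs[1] = 57.
xs has length 6. Negative index -2 maps to positive index 6 + (-2) = 4. xs[4] = 14.
Sum: 57 + 14 = 71.

71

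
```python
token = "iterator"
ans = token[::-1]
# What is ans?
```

token has length 8. The slice token[::-1] selects indices [7, 6, 5, 4, 3, 2, 1, 0] (7->'r', 6->'o', 5->'t', 4->'a', 3->'r', 2->'e', 1->'t', 0->'i'), giving 'rotareti'.

'rotareti'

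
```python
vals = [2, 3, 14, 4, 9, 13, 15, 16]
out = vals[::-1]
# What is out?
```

vals has length 8. The slice vals[::-1] selects indices [7, 6, 5, 4, 3, 2, 1, 0] (7->16, 6->15, 5->13, 4->9, 3->4, 2->14, 1->3, 0->2), giving [16, 15, 13, 9, 4, 14, 3, 2].

[16, 15, 13, 9, 4, 14, 3, 2]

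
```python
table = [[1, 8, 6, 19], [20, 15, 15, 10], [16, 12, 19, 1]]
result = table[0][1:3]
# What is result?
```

table[0] = [1, 8, 6, 19]. table[0] has length 4. The slice table[0][1:3] selects indices [1, 2] (1->8, 2->6), giving [8, 6].

[8, 6]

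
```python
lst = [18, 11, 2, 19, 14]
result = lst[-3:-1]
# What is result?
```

lst has length 5. The slice lst[-3:-1] selects indices [2, 3] (2->2, 3->19), giving [2, 19].

[2, 19]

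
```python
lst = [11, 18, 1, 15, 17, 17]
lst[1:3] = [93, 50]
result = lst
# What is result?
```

lst starts as [11, 18, 1, 15, 17, 17] (length 6). The slice lst[1:3] covers indices [1, 2] with values [18, 1]. Replacing that slice with [93, 50] (same length) produces [11, 93, 50, 15, 17, 17].

[11, 93, 50, 15, 17, 17]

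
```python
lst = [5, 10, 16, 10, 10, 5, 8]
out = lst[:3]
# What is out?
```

lst has length 7. The slice lst[:3] selects indices [0, 1, 2] (0->5, 1->10, 2->16), giving [5, 10, 16].

[5, 10, 16]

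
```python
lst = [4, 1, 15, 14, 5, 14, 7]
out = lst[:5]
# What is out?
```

lst has length 7. The slice lst[:5] selects indices [0, 1, 2, 3, 4] (0->4, 1->1, 2->15, 3->14, 4->5), giving [4, 1, 15, 14, 5].

[4, 1, 15, 14, 5]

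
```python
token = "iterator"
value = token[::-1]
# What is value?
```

token has length 8. The slice token[::-1] selects indices [7, 6, 5, 4, 3, 2, 1, 0] (7->'r', 6->'o', 5->'t', 4->'a', 3->'r', 2->'e', 1->'t', 0->'i'), giving 'rotareti'.

'rotareti'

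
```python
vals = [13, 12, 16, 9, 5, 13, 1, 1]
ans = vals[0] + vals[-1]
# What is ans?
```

vals has length 8. vals[0] = 13.
vals has length 8. Negative index -1 maps to positive index 8 + (-1) = 7. vals[7] = 1.
Sum: 13 + 1 = 14.

14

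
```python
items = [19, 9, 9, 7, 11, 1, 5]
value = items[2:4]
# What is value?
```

items has length 7. The slice items[2:4] selects indices [2, 3] (2->9, 3->7), giving [9, 7].

[9, 7]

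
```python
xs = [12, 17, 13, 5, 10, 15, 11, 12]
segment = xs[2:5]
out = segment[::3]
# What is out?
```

xs has length 8. The slice xs[2:5] selects indices [2, 3, 4] (2->13, 3->5, 4->10), giving [13, 5, 10]. So segment = [13, 5, 10]. segment has length 3. The slice segment[::3] selects indices [0] (0->13), giving [13].

[13]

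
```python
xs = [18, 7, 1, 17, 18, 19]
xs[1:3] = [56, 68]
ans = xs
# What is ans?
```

xs starts as [18, 7, 1, 17, 18, 19] (length 6). The slice xs[1:3] covers indices [1, 2] with values [7, 1]. Replacing that slice with [56, 68] (same length) produces [18, 56, 68, 17, 18, 19].

[18, 56, 68, 17, 18, 19]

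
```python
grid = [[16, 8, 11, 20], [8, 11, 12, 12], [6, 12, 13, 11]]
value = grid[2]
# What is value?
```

grid has 3 rows. Row 2 is [6, 12, 13, 11].

[6, 12, 13, 11]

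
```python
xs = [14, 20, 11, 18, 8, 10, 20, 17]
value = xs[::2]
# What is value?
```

xs has length 8. The slice xs[::2] selects indices [0, 2, 4, 6] (0->14, 2->11, 4->8, 6->20), giving [14, 11, 8, 20].

[14, 11, 8, 20]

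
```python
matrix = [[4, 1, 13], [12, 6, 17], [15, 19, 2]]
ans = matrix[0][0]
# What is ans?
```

matrix[0] = [4, 1, 13]. Taking column 0 of that row yields 4.

4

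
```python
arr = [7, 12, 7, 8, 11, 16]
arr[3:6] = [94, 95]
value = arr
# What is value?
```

arr starts as [7, 12, 7, 8, 11, 16] (length 6). The slice arr[3:6] covers indices [3, 4, 5] with values [8, 11, 16]. Replacing that slice with [94, 95] (different length) produces [7, 12, 7, 94, 95].

[7, 12, 7, 94, 95]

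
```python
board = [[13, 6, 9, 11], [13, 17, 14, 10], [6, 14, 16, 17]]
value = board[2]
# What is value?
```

board has 3 rows. Row 2 is [6, 14, 16, 17].

[6, 14, 16, 17]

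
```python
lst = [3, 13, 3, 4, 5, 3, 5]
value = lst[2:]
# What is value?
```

lst has length 7. The slice lst[2:] selects indices [2, 3, 4, 5, 6] (2->3, 3->4, 4->5, 5->3, 6->5), giving [3, 4, 5, 3, 5].

[3, 4, 5, 3, 5]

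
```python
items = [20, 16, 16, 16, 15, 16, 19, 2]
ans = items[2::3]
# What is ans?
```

items has length 8. The slice items[2::3] selects indices [2, 5] (2->16, 5->16), giving [16, 16].

[16, 16]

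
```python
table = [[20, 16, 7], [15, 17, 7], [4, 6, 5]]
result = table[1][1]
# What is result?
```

table[1] = [15, 17, 7]. Taking column 1 of that row yields 17.

17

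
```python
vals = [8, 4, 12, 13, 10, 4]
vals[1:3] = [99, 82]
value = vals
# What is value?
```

vals starts as [8, 4, 12, 13, 10, 4] (length 6). The slice vals[1:3] covers indices [1, 2] with values [4, 12]. Replacing that slice with [99, 82] (same length) produces [8, 99, 82, 13, 10, 4].

[8, 99, 82, 13, 10, 4]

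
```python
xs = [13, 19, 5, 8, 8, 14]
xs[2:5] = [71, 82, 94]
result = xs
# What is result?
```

xs starts as [13, 19, 5, 8, 8, 14] (length 6). The slice xs[2:5] covers indices [2, 3, 4] with values [5, 8, 8]. Replacing that slice with [71, 82, 94] (same length) produces [13, 19, 71, 82, 94, 14].

[13, 19, 71, 82, 94, 14]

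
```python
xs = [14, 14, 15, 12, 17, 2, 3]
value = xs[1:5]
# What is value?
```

xs has length 7. The slice xs[1:5] selects indices [1, 2, 3, 4] (1->14, 2->15, 3->12, 4->17), giving [14, 15, 12, 17].

[14, 15, 12, 17]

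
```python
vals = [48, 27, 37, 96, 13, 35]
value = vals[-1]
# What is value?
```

vals has length 6. Negative index -1 maps to positive index 6 + (-1) = 5. vals[5] = 35.

35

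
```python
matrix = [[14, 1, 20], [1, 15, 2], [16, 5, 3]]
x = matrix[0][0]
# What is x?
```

matrix[0] = [14, 1, 20]. Taking column 0 of that row yields 14.

14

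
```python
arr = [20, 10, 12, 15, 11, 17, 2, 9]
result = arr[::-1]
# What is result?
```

arr has length 8. The slice arr[::-1] selects indices [7, 6, 5, 4, 3, 2, 1, 0] (7->9, 6->2, 5->17, 4->11, 3->15, 2->12, 1->10, 0->20), giving [9, 2, 17, 11, 15, 12, 10, 20].

[9, 2, 17, 11, 15, 12, 10, 20]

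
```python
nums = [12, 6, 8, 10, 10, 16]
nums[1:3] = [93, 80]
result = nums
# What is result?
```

nums starts as [12, 6, 8, 10, 10, 16] (length 6). The slice nums[1:3] covers indices [1, 2] with values [6, 8]. Replacing that slice with [93, 80] (same length) produces [12, 93, 80, 10, 10, 16].

[12, 93, 80, 10, 10, 16]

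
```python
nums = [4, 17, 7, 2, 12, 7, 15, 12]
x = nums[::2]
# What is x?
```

nums has length 8. The slice nums[::2] selects indices [0, 2, 4, 6] (0->4, 2->7, 4->12, 6->15), giving [4, 7, 12, 15].

[4, 7, 12, 15]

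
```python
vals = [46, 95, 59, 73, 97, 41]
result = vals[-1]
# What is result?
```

vals has length 6. Negative index -1 maps to positive index 6 + (-1) = 5. vals[5] = 41.

41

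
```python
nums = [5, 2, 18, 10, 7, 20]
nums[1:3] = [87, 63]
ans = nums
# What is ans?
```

nums starts as [5, 2, 18, 10, 7, 20] (length 6). The slice nums[1:3] covers indices [1, 2] with values [2, 18]. Replacing that slice with [87, 63] (same length) produces [5, 87, 63, 10, 7, 20].

[5, 87, 63, 10, 7, 20]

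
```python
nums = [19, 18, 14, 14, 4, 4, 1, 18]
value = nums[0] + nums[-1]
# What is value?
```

nums has length 8. nums[0] = 19.
nums has length 8. Negative index -1 maps to positive index 8 + (-1) = 7. nums[7] = 18.
Sum: 19 + 18 = 37.

37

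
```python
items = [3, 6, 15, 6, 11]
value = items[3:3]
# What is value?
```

items has length 5. The slice items[3:3] resolves to an empty index range, so the result is [].

[]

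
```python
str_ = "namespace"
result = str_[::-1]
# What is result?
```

str_ has length 9. The slice str_[::-1] selects indices [8, 7, 6, 5, 4, 3, 2, 1, 0] (8->'e', 7->'c', 6->'a', 5->'p', 4->'s', 3->'e', 2->'m', 1->'a', 0->'n'), giving 'ecapseman'.

'ecapseman'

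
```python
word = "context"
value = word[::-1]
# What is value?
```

word has length 7. The slice word[::-1] selects indices [6, 5, 4, 3, 2, 1, 0] (6->'t', 5->'x', 4->'e', 3->'t', 2->'n', 1->'o', 0->'c'), giving 'txetnoc'.

'txetnoc'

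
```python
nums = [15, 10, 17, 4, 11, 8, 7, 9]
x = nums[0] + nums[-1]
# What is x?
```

nums has length 8. nums[0] = 15.
nums has length 8. Negative index -1 maps to positive index 8 + (-1) = 7. nums[7] = 9.
Sum: 15 + 9 = 24.

24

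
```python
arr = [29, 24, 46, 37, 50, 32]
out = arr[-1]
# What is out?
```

arr has length 6. Negative index -1 maps to positive index 6 + (-1) = 5. arr[5] = 32.

32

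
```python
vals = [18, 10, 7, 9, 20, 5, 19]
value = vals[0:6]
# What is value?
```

vals has length 7. The slice vals[0:6] selects indices [0, 1, 2, 3, 4, 5] (0->18, 1->10, 2->7, 3->9, 4->20, 5->5), giving [18, 10, 7, 9, 20, 5].

[18, 10, 7, 9, 20, 5]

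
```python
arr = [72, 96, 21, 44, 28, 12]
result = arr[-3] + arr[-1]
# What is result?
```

arr has length 6. Negative index -3 maps to positive index 6 + (-3) = 3. arr[3] = 44.
arr has length 6. Negative index -1 maps to positive index 6 + (-1) = 5. arr[5] = 12.
Sum: 44 + 12 = 56.

56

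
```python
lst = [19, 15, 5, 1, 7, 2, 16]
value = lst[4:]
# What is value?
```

lst has length 7. The slice lst[4:] selects indices [4, 5, 6] (4->7, 5->2, 6->16), giving [7, 2, 16].

[7, 2, 16]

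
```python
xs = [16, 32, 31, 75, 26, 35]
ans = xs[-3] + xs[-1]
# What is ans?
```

xs has length 6. Negative index -3 maps to positive index 6 + (-3) = 3. xs[3] = 75.
xs has length 6. Negative index -1 maps to positive index 6 + (-1) = 5. xs[5] = 35.
Sum: 75 + 35 = 110.

110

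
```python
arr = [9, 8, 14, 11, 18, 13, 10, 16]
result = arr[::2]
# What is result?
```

arr has length 8. The slice arr[::2] selects indices [0, 2, 4, 6] (0->9, 2->14, 4->18, 6->10), giving [9, 14, 18, 10].

[9, 14, 18, 10]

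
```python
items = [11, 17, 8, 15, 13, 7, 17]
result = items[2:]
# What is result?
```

items has length 7. The slice items[2:] selects indices [2, 3, 4, 5, 6] (2->8, 3->15, 4->13, 5->7, 6->17), giving [8, 15, 13, 7, 17].

[8, 15, 13, 7, 17]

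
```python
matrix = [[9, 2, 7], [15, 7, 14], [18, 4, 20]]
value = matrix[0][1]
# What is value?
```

matrix[0] = [9, 2, 7]. Taking column 1 of that row yields 2.

2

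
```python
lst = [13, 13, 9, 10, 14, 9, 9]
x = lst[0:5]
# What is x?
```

lst has length 7. The slice lst[0:5] selects indices [0, 1, 2, 3, 4] (0->13, 1->13, 2->9, 3->10, 4->14), giving [13, 13, 9, 10, 14].

[13, 13, 9, 10, 14]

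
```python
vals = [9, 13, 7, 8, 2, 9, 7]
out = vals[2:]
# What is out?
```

vals has length 7. The slice vals[2:] selects indices [2, 3, 4, 5, 6] (2->7, 3->8, 4->2, 5->9, 6->7), giving [7, 8, 2, 9, 7].

[7, 8, 2, 9, 7]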